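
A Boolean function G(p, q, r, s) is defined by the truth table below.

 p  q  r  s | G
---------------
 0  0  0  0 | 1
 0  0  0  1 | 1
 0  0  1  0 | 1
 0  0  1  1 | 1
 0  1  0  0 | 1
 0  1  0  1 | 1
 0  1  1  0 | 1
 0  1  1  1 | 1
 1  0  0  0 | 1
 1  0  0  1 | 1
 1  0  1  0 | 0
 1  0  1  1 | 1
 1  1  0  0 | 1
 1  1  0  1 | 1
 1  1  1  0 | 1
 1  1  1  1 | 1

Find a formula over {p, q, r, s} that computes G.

G(p, q, r, s) = (((p · q') · r) · s')'

G is 0 on exactly one input, (1,0,1,0), whose minterm is p·¬q·r·¬s. So G is the negation of that single conjunction.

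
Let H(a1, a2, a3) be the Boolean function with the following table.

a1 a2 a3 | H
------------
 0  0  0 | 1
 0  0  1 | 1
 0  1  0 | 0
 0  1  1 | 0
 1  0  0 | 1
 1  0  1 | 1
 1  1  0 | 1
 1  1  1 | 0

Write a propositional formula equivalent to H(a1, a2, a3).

H(a1, a2, a3) = NOT ((((NOT a1 AND a2) AND NOT a3) OR ((NOT a1 AND a2) AND a3)) OR ((a1 AND a2) AND a3))

The 0-rows are (0,1,0), (0,1,1), (1,1,1). Take each as a conjunction (¬a1·a2·¬a3, ¬a1·a2·a3, a1·a2·a3), form their disjunction, and complement — that gives a formula that is 1 everywhere H is.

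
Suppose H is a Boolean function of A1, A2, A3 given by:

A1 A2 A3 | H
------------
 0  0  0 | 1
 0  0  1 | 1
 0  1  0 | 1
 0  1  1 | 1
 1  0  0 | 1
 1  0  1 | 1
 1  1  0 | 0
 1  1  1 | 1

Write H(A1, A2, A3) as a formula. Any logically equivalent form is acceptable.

Only row (1,1,0) gives 0. So H is 1 everywhere except there — the complement of the minterm A1·A2·¬A3.

H(A1, A2, A3) = ((A1 · A2) · A3')'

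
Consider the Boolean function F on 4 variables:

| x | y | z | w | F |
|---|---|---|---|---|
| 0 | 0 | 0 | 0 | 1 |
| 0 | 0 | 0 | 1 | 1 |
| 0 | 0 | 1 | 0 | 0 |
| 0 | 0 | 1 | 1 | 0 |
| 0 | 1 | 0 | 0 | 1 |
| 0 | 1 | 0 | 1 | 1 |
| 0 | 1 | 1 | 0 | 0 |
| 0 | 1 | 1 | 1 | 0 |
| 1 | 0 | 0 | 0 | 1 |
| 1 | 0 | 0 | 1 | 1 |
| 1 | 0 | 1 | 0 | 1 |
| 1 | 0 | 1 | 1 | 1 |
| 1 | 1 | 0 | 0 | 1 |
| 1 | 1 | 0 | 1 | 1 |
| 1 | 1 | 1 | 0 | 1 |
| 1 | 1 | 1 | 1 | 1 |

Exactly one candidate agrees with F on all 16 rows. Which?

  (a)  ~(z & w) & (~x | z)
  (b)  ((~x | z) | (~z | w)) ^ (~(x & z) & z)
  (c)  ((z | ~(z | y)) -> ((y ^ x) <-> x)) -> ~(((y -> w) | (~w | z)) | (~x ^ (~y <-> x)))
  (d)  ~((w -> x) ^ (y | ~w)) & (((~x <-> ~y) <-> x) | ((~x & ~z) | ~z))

(a) fails at (0,0,1,0): the formula yields 1, F is 0.
(c) fails at (0,0,0,0): the formula yields 0, F is 1.
(d) fails at (0,1,0,1): the formula yields 0, F is 1.
(b) is the remaining candidate, and it agrees with F on all 16 inputs.

b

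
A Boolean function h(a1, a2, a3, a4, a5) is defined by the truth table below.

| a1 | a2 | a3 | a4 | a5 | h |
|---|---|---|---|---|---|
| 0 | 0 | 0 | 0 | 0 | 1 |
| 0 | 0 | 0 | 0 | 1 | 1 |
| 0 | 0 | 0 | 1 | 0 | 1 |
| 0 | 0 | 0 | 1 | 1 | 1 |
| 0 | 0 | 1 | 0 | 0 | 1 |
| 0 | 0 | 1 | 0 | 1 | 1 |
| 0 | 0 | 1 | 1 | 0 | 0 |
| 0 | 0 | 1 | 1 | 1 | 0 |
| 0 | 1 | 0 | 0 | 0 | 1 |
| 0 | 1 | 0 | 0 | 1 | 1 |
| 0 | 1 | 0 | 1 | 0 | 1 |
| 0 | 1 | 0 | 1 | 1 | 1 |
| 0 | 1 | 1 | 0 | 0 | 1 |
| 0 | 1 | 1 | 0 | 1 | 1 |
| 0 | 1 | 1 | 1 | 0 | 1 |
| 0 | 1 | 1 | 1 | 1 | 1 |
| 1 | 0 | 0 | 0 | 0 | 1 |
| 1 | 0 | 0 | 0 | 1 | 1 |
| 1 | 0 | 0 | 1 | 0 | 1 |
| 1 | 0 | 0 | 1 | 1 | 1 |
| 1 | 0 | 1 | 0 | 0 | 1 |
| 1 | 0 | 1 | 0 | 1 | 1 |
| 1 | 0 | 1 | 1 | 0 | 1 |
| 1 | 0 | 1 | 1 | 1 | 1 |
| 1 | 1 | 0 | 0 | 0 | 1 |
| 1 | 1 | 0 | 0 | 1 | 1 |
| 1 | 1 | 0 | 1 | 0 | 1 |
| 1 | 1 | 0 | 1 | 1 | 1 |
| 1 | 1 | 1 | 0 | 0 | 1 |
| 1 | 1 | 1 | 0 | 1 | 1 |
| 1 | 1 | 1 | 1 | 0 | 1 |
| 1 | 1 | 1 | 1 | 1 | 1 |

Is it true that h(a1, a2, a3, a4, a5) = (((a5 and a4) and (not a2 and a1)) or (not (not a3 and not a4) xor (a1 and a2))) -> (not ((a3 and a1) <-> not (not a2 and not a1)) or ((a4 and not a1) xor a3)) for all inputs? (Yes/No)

Yes

Test each input against both h and the formula:
  a1=0, a2=0, a3=0, a4=0, a5=0: formula gives 1, h = 1 ✓
  a1=0, a2=0, a3=0, a4=0, a5=1: formula gives 1, h = 1 ✓
  a1=0, a2=0, a3=0, a4=1, a5=0: formula gives 1, h = 1 ✓
  a1=0, a2=0, a3=0, a4=1, a5=1: formula gives 1, h = 1 ✓
  …and likewise for the remaining 28 rows.
Every row agrees, so the formula is equivalent.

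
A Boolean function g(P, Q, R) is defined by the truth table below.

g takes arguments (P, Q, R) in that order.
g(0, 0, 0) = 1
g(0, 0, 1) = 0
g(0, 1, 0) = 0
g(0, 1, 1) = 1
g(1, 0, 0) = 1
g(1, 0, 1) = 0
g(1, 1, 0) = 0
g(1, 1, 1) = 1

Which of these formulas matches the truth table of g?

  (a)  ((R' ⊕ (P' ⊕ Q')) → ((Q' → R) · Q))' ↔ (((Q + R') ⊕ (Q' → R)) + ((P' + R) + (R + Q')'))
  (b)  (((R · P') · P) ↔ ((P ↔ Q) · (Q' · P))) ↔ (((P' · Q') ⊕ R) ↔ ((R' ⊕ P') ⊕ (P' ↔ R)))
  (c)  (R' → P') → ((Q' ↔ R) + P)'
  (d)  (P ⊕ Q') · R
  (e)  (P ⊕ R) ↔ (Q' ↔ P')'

(a): at (0,1,1) it gives 0, but g = 1 — eliminated.
(b): at (0,0,0) it gives 0, but g = 1 — eliminated.
(c): at (1,1,0) it gives 1, but g = 0 — eliminated.
(d): at (0,0,0) it gives 0, but g = 1 — eliminated.
Only (e) survives; checking it on all 8 rows confirms it matches g.

e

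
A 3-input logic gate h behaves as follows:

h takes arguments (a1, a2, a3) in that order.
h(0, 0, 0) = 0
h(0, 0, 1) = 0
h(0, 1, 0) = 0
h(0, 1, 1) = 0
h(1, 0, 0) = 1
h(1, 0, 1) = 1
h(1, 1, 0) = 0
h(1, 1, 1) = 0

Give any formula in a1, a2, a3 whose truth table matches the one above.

The 1-rows are (1,0,0), (1,0,1). Each contributes one minterm — a1·¬a2·¬a3; a1·¬a2·a3 — and their disjunction is a sum-of-products form of h.

h(a1, a2, a3) = ((a1 & ~a2) & ~a3) | ((a1 & ~a2) & a3)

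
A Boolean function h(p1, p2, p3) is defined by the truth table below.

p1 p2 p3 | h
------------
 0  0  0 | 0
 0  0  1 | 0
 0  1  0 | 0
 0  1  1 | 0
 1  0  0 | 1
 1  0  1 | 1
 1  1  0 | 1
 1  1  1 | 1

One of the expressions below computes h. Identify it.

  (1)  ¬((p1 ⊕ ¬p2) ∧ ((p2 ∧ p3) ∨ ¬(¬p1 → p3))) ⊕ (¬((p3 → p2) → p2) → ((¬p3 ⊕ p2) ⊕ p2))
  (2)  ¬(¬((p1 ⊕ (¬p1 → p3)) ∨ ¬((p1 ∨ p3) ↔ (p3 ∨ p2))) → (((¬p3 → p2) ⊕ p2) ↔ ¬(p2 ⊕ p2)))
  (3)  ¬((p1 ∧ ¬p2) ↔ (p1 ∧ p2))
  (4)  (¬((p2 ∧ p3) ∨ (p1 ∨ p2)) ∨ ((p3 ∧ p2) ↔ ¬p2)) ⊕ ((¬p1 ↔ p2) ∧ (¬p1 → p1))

3

(1) fails at (0,0,0): the formula yields 1, h is 0.
(2) fails at (0,0,0): the formula yields 1, h is 0.
(4) fails at (0,0,0): the formula yields 1, h is 0.
That leaves (3). Evaluating it on every row reproduces the table of h exactly.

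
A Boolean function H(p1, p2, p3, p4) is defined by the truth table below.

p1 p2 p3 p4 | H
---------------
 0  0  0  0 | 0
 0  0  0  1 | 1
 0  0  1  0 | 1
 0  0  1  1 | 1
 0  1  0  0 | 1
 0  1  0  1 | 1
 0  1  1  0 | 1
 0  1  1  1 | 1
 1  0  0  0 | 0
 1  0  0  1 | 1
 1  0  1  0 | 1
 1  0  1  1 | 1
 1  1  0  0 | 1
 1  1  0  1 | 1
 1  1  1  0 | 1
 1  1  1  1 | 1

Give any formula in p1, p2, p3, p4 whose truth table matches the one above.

There are just 2 zero rows: (0,0,0,0), (1,0,0,0). Their minterms are ¬p1·¬p2·¬p3·¬p4, p1·¬p2·¬p3·¬p4; the OR of those covers precisely the 0-outputs, and negating it yields H.

H(p1, p2, p3, p4) = ((((p1' · p2') · p3') · p4') + (((p1 · p2') · p3') · p4'))'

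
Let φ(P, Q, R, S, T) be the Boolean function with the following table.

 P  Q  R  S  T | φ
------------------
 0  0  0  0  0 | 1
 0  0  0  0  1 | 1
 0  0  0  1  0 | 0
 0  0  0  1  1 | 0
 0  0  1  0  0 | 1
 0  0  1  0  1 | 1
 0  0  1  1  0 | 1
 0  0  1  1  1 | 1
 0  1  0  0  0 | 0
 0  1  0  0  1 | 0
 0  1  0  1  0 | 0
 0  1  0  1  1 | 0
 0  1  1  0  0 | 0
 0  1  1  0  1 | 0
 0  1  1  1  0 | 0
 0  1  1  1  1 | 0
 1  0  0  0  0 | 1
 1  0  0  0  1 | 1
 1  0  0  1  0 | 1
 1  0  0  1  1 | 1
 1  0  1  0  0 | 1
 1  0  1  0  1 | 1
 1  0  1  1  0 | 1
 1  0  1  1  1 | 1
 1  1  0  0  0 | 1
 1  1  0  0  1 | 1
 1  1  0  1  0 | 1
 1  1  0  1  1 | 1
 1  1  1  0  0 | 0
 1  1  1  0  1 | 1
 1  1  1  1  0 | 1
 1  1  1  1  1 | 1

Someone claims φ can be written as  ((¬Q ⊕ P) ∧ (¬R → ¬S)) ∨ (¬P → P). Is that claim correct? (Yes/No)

Evaluate ((¬Q ⊕ P) ∧ (¬R → ¬S)) ∨ (¬P → P) on each row and compare to φ:
  P=0, Q=0, R=0, S=0, T=0: formula gives 1, φ = 1 ✓
  P=0, Q=0, R=0, S=0, T=1: formula gives 1, φ = 1 ✓
  P=0, Q=0, R=0, S=1, T=0: formula gives 0, φ = 0 ✓
  P=0, Q=0, R=0, S=1, T=1: formula gives 0, φ = 0 ✓
  …
  P=1, Q=1, R=1, S=0, T=0: formula gives 1, but φ = 0 ✗
A single disagreement suffices: at (1,1,1,0,0) they differ, so the formula does not compute φ.

No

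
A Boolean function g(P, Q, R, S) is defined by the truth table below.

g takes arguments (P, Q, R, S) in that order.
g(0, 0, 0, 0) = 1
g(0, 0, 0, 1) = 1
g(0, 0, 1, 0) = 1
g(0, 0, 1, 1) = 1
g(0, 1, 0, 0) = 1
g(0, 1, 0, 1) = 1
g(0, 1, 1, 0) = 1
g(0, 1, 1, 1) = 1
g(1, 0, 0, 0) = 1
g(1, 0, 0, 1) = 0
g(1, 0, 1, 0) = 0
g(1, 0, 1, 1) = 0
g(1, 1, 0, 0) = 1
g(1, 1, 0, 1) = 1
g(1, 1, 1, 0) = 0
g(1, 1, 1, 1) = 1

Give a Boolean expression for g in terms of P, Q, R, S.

g(P, Q, R, S) = ((((((P · Q') · R') · S) + (((P · Q') · R) · S')) + (((P · Q') · R) · S)) + (((P · Q) · R) · S'))'

There are just 4 zero rows: (1,0,0,1), (1,0,1,0), (1,0,1,1), (1,1,1,0). Their minterms are P·¬Q·¬R·S, P·¬Q·R·¬S, P·¬Q·R·S, P·Q·R·¬S; the OR of those covers precisely the 0-outputs, and negating it yields g.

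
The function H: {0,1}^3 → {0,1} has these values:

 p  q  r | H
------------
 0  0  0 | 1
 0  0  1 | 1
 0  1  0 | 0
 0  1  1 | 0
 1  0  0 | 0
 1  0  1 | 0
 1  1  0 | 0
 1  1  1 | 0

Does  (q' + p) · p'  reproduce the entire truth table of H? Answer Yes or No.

Test each input against both H and the formula:
  p=0, q=0, r=0: formula gives 1, H = 1 ✓
  p=0, q=0, r=1: formula gives 1, H = 1 ✓
  p=0, q=1, r=0: formula gives 0, H = 0 ✓
  p=0, q=1, r=1: formula gives 0, H = 0 ✓
  p=1, q=0, r=0: formula gives 0, H = 0 ✓
  …and likewise for the remaining 3 rows.
No disagreement on any input; they are logically equivalent.

Yes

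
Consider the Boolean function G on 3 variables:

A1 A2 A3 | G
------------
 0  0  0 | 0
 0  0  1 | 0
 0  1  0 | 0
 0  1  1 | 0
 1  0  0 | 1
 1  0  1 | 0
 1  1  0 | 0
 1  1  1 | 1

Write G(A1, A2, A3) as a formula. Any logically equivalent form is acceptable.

G=1 on 2 inputs: (1,0,0), (1,1,1). Reading each as a conjunction of literals (A1·¬A2·¬A3, A1·A2·A3) and taking the OR gives the canonical DNF.

G(A1, A2, A3) = ((A1 and not A2) and not A3) or ((A1 and A2) and A3)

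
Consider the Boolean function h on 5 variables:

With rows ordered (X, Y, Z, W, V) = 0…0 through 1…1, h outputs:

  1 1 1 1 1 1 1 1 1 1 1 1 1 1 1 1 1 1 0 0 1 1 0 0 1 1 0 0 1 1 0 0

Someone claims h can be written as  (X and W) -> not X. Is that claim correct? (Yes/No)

Yes

Check the formula against h row by row:
  X=0, Y=0, Z=0, W=0, V=0: formula gives 1, h = 1 ✓
  X=0, Y=0, Z=0, W=0, V=1: formula gives 1, h = 1 ✓
  X=0, Y=0, Z=0, W=1, V=0: formula gives 1, h = 1 ✓
  X=0, Y=0, Z=0, W=1, V=1: formula gives 1, h = 1 ✓
  …and likewise for the remaining 28 rows.
All 32 rows match — the expression computes h exactly.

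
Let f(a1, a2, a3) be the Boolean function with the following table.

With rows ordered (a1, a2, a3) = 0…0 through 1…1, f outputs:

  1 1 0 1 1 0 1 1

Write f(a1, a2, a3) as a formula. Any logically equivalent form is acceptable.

f(a1, a2, a3) = ¬(((¬a1 ∧ a2) ∧ ¬a3) ∨ ((a1 ∧ ¬a2) ∧ a3))

There are just 2 zero rows: (0,1,0), (1,0,1). Their minterms are ¬a1·a2·¬a3, a1·¬a2·a3; the OR of those covers precisely the 0-outputs, and negating it yields f.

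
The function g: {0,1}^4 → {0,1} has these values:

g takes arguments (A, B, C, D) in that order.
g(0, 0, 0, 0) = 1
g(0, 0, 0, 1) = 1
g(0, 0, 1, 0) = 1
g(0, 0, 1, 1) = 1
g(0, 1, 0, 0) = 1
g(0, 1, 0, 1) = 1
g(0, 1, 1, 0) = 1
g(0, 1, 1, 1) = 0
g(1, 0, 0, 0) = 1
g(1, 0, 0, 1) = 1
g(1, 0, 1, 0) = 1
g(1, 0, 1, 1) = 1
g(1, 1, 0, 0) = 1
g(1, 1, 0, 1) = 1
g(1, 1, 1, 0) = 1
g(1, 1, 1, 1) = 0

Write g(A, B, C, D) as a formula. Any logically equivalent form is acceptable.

There are just 2 zero rows: (0,1,1,1), (1,1,1,1). Their minterms are ¬A·B·C·D, A·B·C·D; the OR of those covers precisely the 0-outputs, and negating it yields g.

g(A, B, C, D) = not ((((not A and B) and C) and D) or (((A and B) and C) and D))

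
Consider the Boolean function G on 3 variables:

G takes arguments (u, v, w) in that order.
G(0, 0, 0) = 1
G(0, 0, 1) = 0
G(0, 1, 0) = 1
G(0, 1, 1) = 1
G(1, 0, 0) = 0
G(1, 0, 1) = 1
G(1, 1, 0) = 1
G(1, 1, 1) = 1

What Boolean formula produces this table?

G(u, v, w) = (((u' · v') · w) + ((u · v') · w'))'

There are just 2 zero rows: (0,0,1), (1,0,0). Their minterms are ¬u·¬v·w, u·¬v·¬w; the OR of those covers precisely the 0-outputs, and negating it yields G.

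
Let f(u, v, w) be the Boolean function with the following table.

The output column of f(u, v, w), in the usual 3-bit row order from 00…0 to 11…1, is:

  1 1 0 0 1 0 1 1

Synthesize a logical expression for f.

f(u, v, w) = ((((u' · v) · w') + ((u' · v) · w)) + ((u · v') · w))'

f is 0 on only 3 rows — (0,1,0), (0,1,1), (1,0,1). Writing each as a minterm (¬u·v·¬w, ¬u·v·w, u·¬v·w) and OR-ing them characterizes exactly where f=0, so f is the negation of that disjunction.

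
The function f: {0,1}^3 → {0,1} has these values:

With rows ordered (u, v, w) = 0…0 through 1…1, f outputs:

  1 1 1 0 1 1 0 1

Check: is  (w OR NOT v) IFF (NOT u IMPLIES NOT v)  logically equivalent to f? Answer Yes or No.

Check the formula against f row by row:
  u=0, v=0, w=0: formula gives 1, f = 1 ✓
  u=0, v=0, w=1: formula gives 1, f = 1 ✓
  u=0, v=1, w=0: formula gives 1, f = 1 ✓
  u=0, v=1, w=1: formula gives 0, f = 0 ✓
  u=1, v=0, w=0: formula gives 1, f = 1 ✓
  …and likewise for the remaining 3 rows.
All 8 rows match — the expression computes f exactly.

Yes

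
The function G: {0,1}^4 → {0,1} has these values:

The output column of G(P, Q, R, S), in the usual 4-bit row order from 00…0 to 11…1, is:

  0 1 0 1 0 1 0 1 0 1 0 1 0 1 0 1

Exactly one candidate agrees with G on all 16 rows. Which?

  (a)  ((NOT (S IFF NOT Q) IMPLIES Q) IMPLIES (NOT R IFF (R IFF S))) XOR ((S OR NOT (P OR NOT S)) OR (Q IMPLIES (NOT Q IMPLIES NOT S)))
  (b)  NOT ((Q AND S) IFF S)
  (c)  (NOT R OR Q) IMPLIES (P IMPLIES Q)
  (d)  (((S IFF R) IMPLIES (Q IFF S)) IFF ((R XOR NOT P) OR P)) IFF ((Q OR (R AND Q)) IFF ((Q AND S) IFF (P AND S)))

a

(b) fails at (0,1,0,1): the formula yields 0, G is 1.
(c) fails at (0,0,0,0): the formula yields 1, G is 0.
(d) fails at (0,0,0,1): the formula yields 0, G is 1.
Only (a) survives; checking it on all 16 rows confirms it matches G.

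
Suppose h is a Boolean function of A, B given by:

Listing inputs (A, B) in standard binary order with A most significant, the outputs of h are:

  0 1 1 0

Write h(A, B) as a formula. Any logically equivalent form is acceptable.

h(A, B) = A ^ B

The output is 1 exactly when an odd number of inputs are 1 — the 2-way XOR (parity).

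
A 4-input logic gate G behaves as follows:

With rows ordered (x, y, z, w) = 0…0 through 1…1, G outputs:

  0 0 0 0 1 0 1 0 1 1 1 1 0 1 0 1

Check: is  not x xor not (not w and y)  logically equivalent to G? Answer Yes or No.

Yes

Test each input against both G and the formula:
  x=0, y=0, z=0, w=0: formula gives 0, G = 0 ✓
  x=0, y=0, z=0, w=1: formula gives 0, G = 0 ✓
  x=0, y=0, z=1, w=0: formula gives 0, G = 0 ✓
  x=0, y=0, z=1, w=1: formula gives 0, G = 0 ✓
  …and likewise for the remaining 12 rows.
Every row agrees, so the formula is equivalent.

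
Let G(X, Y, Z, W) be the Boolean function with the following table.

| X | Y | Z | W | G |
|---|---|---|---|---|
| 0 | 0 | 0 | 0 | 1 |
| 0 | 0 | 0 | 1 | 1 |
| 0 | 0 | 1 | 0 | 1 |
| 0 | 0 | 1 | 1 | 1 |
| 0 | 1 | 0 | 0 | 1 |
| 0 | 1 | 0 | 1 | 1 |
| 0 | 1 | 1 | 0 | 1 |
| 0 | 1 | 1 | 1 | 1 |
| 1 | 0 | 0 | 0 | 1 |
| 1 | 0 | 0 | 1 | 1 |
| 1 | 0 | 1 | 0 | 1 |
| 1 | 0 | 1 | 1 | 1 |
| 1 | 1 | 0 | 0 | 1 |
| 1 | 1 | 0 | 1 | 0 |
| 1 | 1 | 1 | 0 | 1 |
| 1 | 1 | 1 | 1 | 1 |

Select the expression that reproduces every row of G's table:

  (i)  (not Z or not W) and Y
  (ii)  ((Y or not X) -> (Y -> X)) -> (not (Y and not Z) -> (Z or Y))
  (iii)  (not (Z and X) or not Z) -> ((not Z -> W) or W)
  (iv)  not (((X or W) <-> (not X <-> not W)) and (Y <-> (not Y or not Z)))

iv

(i) disagrees with G on (0,0,0,0) (formula → 0, table → 1); rule it out.
(ii) disagrees with G on (0,0,0,0) (formula → 0, table → 1); rule it out.
(iii) disagrees with G on (0,0,0,0) (formula → 0, table → 1); rule it out.
(iv) is the remaining candidate, and it agrees with G on all 16 inputs.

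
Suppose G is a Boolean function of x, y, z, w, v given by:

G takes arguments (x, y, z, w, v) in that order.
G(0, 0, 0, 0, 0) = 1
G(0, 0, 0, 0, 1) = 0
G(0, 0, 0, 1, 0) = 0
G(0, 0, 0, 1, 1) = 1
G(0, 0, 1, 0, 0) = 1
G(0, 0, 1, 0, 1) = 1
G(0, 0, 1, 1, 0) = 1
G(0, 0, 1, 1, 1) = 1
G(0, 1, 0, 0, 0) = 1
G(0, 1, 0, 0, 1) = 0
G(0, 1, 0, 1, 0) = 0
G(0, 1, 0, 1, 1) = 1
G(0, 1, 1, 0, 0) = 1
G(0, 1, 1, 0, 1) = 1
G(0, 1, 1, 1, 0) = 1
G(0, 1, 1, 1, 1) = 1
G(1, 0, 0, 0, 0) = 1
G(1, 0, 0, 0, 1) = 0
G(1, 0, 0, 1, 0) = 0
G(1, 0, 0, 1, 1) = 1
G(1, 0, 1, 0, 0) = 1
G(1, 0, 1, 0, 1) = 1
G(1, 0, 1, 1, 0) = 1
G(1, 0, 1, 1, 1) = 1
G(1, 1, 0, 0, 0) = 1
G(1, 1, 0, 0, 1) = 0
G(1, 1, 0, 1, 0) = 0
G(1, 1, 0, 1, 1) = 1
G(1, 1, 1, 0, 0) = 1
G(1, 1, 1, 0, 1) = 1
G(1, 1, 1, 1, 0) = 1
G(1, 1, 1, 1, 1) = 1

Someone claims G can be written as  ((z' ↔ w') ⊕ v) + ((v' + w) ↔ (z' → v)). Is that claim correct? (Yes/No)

Yes

Evaluate ((z' ↔ w') ⊕ v) + ((v' + w) ↔ (z' → v)) on each row and compare to G:
  x=0, y=0, z=0, w=0, v=0: formula gives 1, G = 1 ✓
  x=0, y=0, z=0, w=0, v=1: formula gives 0, G = 0 ✓
  x=0, y=0, z=0, w=1, v=0: formula gives 0, G = 0 ✓
  x=0, y=0, z=0, w=1, v=1: formula gives 1, G = 1 ✓
  …and likewise for the remaining 28 rows.
No disagreement on any input; they are logically equivalent.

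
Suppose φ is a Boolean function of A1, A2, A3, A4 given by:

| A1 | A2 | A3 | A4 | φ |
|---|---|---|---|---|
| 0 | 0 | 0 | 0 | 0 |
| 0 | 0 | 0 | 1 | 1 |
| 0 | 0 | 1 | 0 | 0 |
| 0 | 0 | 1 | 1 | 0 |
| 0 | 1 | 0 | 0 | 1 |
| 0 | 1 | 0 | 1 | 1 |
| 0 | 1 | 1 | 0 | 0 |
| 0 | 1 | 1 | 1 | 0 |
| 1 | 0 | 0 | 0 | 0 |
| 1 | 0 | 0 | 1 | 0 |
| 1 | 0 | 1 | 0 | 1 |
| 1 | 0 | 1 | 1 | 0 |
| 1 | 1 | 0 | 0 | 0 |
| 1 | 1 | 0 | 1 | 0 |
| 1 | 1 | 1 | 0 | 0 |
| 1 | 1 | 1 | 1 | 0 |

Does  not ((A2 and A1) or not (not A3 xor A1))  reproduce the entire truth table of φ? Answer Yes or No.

Test each input against both φ and the formula:
  A1=0, A2=0, A3=0, A4=0: formula gives 1, but φ = 0 ✗
Row (0,0,0,0) is a counterexample, so the formula is not equivalent to φ.

No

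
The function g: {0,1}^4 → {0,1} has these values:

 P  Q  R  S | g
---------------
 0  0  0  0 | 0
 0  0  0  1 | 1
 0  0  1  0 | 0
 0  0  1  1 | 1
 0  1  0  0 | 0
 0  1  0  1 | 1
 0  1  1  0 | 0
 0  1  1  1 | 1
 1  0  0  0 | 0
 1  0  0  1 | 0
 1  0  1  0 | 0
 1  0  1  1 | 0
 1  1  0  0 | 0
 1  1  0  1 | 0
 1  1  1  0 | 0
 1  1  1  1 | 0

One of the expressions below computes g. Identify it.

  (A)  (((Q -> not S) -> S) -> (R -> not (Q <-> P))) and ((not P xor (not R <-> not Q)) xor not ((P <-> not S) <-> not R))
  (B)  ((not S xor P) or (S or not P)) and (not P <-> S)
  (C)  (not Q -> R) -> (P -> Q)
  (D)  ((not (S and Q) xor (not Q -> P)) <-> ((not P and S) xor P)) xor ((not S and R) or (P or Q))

(A): at (0,0,0,0) it gives 1, but g = 0 — eliminated.
(C): at (0,0,0,0) it gives 1, but g = 0 — eliminated.
(D): at (0,0,1,0) it gives 1, but g = 0 — eliminated.
Only (B) survives; checking it on all 16 rows confirms it matches g.

B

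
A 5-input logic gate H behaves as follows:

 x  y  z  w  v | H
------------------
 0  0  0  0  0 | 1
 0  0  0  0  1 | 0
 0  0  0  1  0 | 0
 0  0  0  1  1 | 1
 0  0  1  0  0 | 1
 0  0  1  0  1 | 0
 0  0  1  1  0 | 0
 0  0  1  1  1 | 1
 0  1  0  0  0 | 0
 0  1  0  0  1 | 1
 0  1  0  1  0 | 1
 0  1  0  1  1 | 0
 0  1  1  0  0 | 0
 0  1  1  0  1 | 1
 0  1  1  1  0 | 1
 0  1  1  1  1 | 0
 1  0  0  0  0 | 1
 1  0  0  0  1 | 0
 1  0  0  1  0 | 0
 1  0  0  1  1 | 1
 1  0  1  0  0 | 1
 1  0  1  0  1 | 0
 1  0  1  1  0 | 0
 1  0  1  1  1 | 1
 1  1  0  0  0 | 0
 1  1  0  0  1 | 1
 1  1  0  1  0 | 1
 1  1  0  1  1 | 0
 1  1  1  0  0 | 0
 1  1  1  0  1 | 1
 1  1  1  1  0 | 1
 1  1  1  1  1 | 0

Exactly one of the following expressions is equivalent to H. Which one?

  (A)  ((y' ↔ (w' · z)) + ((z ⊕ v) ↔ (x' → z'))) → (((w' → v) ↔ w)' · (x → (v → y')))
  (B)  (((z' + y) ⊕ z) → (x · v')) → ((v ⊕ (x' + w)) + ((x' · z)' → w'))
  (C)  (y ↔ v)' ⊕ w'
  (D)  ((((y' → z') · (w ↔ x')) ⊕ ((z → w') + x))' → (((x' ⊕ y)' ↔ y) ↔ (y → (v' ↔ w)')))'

C

(A): at (0,0,0,0,1) it gives 1, but H = 0 — eliminated.
(B): at (0,0,0,0,1) it gives 1, but H = 0 — eliminated.
(D): at (0,0,0,0,0) it gives 0, but H = 1 — eliminated.
Only (C) survives; checking it on all 32 rows confirms it matches H.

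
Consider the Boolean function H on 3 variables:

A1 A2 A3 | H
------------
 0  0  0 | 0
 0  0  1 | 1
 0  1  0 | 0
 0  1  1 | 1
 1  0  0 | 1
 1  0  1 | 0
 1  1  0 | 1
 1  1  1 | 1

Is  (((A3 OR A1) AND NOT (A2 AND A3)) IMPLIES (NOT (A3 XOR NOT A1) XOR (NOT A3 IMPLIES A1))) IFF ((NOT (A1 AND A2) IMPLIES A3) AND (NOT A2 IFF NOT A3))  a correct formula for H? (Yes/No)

Yes

Test each input against both H and the formula:
  A1=0, A2=0, A3=0: formula gives 0, H = 0 ✓
  A1=0, A2=0, A3=1: formula gives 1, H = 1 ✓
  A1=0, A2=1, A3=0: formula gives 0, H = 0 ✓
  A1=0, A2=1, A3=1: formula gives 1, H = 1 ✓
  A1=1, A2=0, A3=0: formula gives 1, H = 1 ✓
  …and likewise for the remaining 3 rows.
All 8 rows match — the expression computes H exactly.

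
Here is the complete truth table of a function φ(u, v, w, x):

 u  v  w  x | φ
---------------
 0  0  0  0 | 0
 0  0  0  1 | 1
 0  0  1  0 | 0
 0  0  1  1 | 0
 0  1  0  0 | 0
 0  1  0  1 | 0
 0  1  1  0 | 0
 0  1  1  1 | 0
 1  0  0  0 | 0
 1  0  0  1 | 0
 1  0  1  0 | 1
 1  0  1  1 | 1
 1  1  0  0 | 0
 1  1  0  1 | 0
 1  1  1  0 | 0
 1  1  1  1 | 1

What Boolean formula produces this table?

φ(u, v, w, x) = (((((NOT u AND NOT v) AND NOT w) AND x) OR (((u AND NOT v) AND w) AND NOT x)) OR (((u AND NOT v) AND w) AND x)) OR (((u AND v) AND w) AND x)

The 1-rows are (0,0,0,1), (1,0,1,0), (1,0,1,1), (1,1,1,1). Each contributes one minterm — ¬u·¬v·¬w·x; u·¬v·w·¬x; u·¬v·w·x; u·v·w·x — and their disjunction is a sum-of-products form of φ.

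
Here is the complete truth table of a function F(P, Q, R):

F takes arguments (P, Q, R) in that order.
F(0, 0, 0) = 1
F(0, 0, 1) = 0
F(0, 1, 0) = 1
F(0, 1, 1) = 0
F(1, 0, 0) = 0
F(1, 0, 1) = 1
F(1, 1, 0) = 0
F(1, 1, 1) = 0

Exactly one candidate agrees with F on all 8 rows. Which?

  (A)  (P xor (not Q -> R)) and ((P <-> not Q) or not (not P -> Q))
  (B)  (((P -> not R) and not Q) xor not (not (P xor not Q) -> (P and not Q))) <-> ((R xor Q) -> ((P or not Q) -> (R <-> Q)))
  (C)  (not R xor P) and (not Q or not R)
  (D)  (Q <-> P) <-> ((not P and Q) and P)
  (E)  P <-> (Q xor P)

(A) disagrees with F on (0,0,0) (formula → 0, table → 1); rule it out.
(B) disagrees with F on (0,1,1) (formula → 1, table → 0); rule it out.
(D) disagrees with F on (0,0,0) (formula → 0, table → 1); rule it out.
(E) disagrees with F on (0,0,1) (formula → 1, table → 0); rule it out.
(C) is the remaining candidate, and it agrees with F on all 8 inputs.

C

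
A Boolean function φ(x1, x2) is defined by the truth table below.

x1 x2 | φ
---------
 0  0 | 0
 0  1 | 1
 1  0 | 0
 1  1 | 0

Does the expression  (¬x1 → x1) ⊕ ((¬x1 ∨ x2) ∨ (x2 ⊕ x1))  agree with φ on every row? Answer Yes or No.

Check the formula against φ row by row:
  x1=0, x2=0: formula gives 1, but φ = 0 ✗
Since they disagree at (0,0), the expression is not a correct formula for φ.

No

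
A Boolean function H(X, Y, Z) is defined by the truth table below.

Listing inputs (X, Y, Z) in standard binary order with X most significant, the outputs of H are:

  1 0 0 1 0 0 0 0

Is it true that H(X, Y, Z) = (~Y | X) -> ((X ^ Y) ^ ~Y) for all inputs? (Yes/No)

No

Test each input against both H and the formula:
  X=0, Y=0, Z=0: formula gives 1, H = 1 ✓
  X=0, Y=0, Z=1: formula gives 1, but H = 0 ✗
A single disagreement suffices: at (0,0,1) they differ, so the formula does not compute H.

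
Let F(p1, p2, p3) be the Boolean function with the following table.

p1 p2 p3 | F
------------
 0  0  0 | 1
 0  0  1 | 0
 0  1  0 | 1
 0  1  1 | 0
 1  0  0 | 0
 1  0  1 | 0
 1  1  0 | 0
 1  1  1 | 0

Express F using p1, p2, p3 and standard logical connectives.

Collect the rows where F=1 — (0,0,0), (0,1,0) — and write one minterm per row: ¬p1·¬p2·¬p3, ¬p1·p2·¬p3. Their union (logical OR) reproduces the table exactly.

F(p1, p2, p3) = ((~p1 & ~p2) & ~p3) | ((~p1 & p2) & ~p3)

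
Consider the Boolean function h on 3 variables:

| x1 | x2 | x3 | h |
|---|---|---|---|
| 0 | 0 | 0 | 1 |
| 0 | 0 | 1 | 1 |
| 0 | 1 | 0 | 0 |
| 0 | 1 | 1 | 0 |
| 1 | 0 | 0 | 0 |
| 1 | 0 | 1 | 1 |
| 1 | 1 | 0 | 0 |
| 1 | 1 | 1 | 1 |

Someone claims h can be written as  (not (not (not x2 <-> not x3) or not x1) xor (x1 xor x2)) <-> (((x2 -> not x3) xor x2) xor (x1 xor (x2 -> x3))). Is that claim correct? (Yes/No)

Test each input against both h and the formula:
  x1=0, x2=0, x3=0: formula gives 1, h = 1 ✓
  x1=0, x2=0, x3=1: formula gives 1, h = 1 ✓
  x1=0, x2=1, x3=0: formula gives 0, h = 0 ✓
  x1=0, x2=1, x3=1: formula gives 0, h = 0 ✓
  x1=1, x2=0, x3=0: formula gives 0, h = 0 ✓
  … (the remaining 3 rows also agree.)
All 8 rows match — the expression computes h exactly.

Yes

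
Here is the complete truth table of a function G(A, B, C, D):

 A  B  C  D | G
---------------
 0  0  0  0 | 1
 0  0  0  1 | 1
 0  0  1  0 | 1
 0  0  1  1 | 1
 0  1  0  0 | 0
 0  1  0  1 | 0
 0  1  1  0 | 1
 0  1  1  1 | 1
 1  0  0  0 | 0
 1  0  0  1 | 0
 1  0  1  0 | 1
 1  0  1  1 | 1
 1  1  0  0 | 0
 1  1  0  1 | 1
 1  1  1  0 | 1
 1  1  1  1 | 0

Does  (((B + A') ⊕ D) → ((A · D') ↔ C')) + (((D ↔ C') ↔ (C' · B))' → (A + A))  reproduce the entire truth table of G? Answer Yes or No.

No

Evaluate (((B + A') ⊕ D) → ((A · D') ↔ C')) + (((D ↔ C') ↔ (C' · B))' → (A + A)) on each row and compare to G:
  A=0, B=0, C=0, D=0: formula gives 1, G = 1 ✓
  A=0, B=0, C=0, D=1: formula gives 1, G = 1 ✓
  A=0, B=0, C=1, D=0: formula gives 1, G = 1 ✓
  A=0, B=0, C=1, D=1: formula gives 1, G = 1 ✓
  …
  A=0, B=1, C=0, D=1: formula gives 1, but G = 0 ✗
Since they disagree at (0,1,0,1), the expression is not a correct formula for G.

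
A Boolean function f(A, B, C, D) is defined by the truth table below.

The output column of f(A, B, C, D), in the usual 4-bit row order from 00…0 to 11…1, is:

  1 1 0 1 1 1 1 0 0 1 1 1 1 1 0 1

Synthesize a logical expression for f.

There are just 4 zero rows: (0,0,1,0), (0,1,1,1), (1,0,0,0), (1,1,1,0). Their minterms are ¬A·¬B·C·¬D, ¬A·B·C·D, A·¬B·¬C·¬D, A·B·C·¬D; the OR of those covers precisely the 0-outputs, and negating it yields f.

f(A, B, C, D) = not ((((((not A and not B) and C) and not D) or (((not A and B) and C) and D)) or (((A and not B) and not C) and not D)) or (((A and B) and C) and not D))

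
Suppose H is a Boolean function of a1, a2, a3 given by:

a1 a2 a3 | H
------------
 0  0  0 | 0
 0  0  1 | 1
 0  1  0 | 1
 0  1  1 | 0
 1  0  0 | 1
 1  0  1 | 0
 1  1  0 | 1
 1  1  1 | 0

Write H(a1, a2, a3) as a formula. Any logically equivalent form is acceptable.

H(a1, a2, a3) = ((((NOT a1 AND NOT a2) AND a3) OR ((NOT a1 AND a2) AND NOT a3)) OR ((a1 AND NOT a2) AND NOT a3)) OR ((a1 AND a2) AND NOT a3)

Collect the rows where H=1 — (0,0,1), (0,1,0), (1,0,0), (1,1,0) — and write one minterm per row: ¬a1·¬a2·a3, ¬a1·a2·¬a3, a1·¬a2·¬a3, a1·a2·¬a3. Their union (logical OR) reproduces the table exactly.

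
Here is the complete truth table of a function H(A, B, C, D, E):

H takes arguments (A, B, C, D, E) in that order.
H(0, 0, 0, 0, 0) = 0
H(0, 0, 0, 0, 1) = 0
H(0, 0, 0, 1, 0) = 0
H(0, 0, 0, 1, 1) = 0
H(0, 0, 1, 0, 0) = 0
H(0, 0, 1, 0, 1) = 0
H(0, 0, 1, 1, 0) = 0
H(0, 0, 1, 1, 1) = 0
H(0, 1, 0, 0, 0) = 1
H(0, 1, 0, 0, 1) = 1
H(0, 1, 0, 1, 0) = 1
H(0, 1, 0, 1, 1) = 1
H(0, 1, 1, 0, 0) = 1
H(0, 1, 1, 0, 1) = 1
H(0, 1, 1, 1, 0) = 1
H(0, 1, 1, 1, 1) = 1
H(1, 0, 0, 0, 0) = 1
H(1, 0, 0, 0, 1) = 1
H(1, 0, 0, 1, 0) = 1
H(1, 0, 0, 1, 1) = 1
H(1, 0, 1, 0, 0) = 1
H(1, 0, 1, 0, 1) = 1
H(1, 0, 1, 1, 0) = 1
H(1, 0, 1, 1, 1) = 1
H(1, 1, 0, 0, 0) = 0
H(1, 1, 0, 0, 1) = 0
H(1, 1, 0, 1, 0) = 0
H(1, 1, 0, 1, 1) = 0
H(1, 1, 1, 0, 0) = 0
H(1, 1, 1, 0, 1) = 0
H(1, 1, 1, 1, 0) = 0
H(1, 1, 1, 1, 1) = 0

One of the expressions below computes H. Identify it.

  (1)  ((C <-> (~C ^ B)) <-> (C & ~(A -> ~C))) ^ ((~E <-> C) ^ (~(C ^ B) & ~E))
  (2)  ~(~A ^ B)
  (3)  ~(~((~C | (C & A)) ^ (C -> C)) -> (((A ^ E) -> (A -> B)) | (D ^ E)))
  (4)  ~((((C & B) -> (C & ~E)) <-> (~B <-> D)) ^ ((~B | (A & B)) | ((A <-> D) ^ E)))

(1): at (0,0,1,0,1) it gives 1, but H = 0 — eliminated.
(3): at (0,1,0,0,0) it gives 0, but H = 1 — eliminated.
(4): at (0,0,0,1,0) it gives 1, but H = 0 — eliminated.
That leaves (2). Evaluating it on every row reproduces the table of H exactly.

2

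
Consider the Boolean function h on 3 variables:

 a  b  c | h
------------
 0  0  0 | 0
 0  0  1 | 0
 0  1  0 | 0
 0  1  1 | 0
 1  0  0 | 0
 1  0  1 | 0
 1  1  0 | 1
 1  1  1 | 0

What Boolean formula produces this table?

h(a, b, c) = (a AND b) AND NOT c

Only row (1,1,0) gives 1. That row's minterm a·b·¬c is h directly.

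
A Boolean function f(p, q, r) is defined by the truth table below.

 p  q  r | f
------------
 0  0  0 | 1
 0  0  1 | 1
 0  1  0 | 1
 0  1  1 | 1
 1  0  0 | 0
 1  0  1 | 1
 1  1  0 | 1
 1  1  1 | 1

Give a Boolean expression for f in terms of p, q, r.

f(p, q, r) = ((p · q') · r')'

Only row (1,0,0) gives 0. So f is 1 everywhere except there — the complement of the minterm p·¬q·¬r.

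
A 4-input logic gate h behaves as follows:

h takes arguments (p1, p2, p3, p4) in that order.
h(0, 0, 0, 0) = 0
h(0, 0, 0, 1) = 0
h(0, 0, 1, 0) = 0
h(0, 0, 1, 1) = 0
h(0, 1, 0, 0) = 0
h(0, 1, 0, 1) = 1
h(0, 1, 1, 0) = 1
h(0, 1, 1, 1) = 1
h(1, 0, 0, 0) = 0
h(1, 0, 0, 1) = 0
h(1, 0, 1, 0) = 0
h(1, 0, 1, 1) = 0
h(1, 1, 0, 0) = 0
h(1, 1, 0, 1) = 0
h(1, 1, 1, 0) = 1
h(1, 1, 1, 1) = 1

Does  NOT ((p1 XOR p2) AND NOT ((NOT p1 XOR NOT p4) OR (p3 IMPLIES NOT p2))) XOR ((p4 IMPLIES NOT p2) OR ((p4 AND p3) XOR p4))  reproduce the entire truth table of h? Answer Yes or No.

No

Test each input against both h and the formula:
  p1=0, p2=0, p3=0, p4=0: formula gives 0, h = 0 ✓
  p1=0, p2=0, p3=0, p4=1: formula gives 0, h = 0 ✓
  p1=0, p2=0, p3=1, p4=0: formula gives 0, h = 0 ✓
  p1=0, p2=0, p3=1, p4=1: formula gives 0, h = 0 ✓
  …
  p1=0, p2=1, p3=0, p4=1: formula gives 0, but h = 1 ✗
Since they disagree at (0,1,0,1), the expression is not a correct formula for h.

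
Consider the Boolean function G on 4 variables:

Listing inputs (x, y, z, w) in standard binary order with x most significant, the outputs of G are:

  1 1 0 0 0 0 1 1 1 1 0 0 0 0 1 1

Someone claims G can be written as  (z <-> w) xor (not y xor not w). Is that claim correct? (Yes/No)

Yes

Test each input against both G and the formula:
  x=0, y=0, z=0, w=0: formula gives 1, G = 1 ✓
  x=0, y=0, z=0, w=1: formula gives 1, G = 1 ✓
  x=0, y=0, z=1, w=0: formula gives 0, G = 0 ✓
  x=0, y=0, z=1, w=1: formula gives 0, G = 0 ✓
  …and likewise for the remaining 12 rows.
Every row agrees, so the formula is equivalent.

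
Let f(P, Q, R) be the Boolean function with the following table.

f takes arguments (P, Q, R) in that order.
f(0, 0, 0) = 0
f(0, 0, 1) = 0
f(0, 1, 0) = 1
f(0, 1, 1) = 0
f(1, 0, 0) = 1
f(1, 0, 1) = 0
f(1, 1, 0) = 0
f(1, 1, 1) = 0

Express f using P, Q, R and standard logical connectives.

f(P, Q, R) = ((NOT P AND Q) AND NOT R) OR ((P AND NOT Q) AND NOT R)

f=1 on 2 inputs: (0,1,0), (1,0,0). Reading each as a conjunction of literals (¬P·Q·¬R, P·¬Q·¬R) and taking the OR gives the canonical DNF.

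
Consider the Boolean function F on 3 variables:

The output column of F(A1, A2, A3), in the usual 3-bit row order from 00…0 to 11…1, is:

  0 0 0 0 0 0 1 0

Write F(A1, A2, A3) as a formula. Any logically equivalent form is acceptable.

F(A1, A2, A3) = (A1 & A2) & ~A3

Only row (1,1,0) gives 1. That row's minterm A1·A2·¬A3 is F directly.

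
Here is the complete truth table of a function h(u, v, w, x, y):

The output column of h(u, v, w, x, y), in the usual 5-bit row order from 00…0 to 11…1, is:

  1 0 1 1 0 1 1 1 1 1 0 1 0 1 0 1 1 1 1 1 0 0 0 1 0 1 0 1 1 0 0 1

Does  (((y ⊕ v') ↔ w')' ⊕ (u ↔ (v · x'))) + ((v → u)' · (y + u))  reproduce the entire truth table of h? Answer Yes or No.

No

Evaluate (((y ⊕ v') ↔ w')' ⊕ (u ↔ (v · x'))) + ((v → u)' · (y + u)) on each row and compare to h:
  u=0, v=0, w=0, x=0, y=0: formula gives 1, h = 1 ✓
  u=0, v=0, w=0, x=0, y=1: formula gives 0, h = 0 ✓
  u=0, v=0, w=0, x=1, y=0: formula gives 1, h = 1 ✓
  u=0, v=0, w=0, x=1, y=1: formula gives 0, but h = 1 ✗
Row (0,0,0,1,1) is a counterexample, so the formula is not equivalent to h.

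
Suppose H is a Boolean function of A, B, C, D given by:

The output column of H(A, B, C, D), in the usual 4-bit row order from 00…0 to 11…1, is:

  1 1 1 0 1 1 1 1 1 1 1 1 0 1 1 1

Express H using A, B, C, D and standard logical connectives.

There are just 2 zero rows: (0,0,1,1), (1,1,0,0). Their minterms are ¬A·¬B·C·D, A·B·¬C·¬D; the OR of those covers precisely the 0-outputs, and negating it yields H.

H(A, B, C, D) = ¬((((¬A ∧ ¬B) ∧ C) ∧ D) ∨ (((A ∧ B) ∧ ¬C) ∧ ¬D))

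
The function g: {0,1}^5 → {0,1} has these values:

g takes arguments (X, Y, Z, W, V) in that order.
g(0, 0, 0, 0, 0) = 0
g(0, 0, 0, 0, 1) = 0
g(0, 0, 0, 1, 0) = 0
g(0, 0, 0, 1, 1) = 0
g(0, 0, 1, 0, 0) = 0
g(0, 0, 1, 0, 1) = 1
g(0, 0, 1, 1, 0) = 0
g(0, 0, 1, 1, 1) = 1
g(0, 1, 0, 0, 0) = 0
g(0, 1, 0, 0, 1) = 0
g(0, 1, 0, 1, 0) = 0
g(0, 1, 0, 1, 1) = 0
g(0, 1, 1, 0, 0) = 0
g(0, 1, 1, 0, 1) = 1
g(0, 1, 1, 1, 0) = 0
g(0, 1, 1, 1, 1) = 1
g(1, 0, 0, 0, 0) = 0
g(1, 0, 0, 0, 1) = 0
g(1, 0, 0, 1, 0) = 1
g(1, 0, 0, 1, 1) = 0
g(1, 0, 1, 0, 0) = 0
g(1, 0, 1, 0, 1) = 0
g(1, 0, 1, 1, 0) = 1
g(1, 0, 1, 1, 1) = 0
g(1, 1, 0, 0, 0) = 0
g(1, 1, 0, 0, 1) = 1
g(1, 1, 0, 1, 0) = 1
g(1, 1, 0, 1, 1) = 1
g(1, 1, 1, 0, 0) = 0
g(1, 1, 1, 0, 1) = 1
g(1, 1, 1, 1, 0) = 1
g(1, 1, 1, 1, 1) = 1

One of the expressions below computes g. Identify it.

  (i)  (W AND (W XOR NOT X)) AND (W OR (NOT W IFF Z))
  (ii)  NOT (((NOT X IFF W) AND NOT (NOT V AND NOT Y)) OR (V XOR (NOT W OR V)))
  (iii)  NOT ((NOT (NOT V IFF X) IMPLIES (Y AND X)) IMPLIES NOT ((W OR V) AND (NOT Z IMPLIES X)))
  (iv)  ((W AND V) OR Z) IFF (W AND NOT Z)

(i): at (0,0,1,0,1) it gives 0, but g = 1 — eliminated.
(ii): at (0,0,0,0,1) it gives 1, but g = 0 — eliminated.
(iv): at (0,0,0,0,0) it gives 1, but g = 0 — eliminated.
(iii) is the remaining candidate, and it agrees with g on all 32 inputs.

iii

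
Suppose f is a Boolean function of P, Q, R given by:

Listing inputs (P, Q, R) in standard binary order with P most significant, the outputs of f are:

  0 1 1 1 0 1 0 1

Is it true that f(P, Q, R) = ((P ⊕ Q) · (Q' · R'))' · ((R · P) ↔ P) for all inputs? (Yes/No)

No

Test each input against both f and the formula:
  P=0, Q=0, R=0: formula gives 1, but f = 0 ✗
A single disagreement suffices: at (0,0,0) they differ, so the formula does not compute f.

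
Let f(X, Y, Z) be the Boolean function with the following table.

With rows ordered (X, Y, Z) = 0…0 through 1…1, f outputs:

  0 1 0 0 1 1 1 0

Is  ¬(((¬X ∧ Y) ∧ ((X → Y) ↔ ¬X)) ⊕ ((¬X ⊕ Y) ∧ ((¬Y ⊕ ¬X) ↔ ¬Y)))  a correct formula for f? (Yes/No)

No

Evaluate ¬(((¬X ∧ Y) ∧ ((X → Y) ↔ ¬X)) ⊕ ((¬X ⊕ Y) ∧ ((¬Y ⊕ ¬X) ↔ ¬Y))) on each row and compare to f:
  X=0, Y=0, Z=0: formula gives 1, but f = 0 ✗
Since they disagree at (0,0,0), the expression is not a correct formula for f.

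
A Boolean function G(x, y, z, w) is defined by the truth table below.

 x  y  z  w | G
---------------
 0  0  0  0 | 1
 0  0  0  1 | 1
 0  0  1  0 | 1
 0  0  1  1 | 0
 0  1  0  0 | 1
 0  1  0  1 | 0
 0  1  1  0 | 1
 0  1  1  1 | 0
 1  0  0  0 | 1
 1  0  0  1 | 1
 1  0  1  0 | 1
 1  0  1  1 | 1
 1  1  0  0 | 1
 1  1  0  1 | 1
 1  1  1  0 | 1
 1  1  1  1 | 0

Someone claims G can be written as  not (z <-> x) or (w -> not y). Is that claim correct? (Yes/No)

No

Evaluate not (z <-> x) or (w -> not y) on each row and compare to G:
  x=0, y=0, z=0, w=0: formula gives 1, G = 1 ✓
  x=0, y=0, z=0, w=1: formula gives 1, G = 1 ✓
  x=0, y=0, z=1, w=0: formula gives 1, G = 1 ✓
  x=0, y=0, z=1, w=1: formula gives 1, but G = 0 ✗
Since they disagree at (0,0,1,1), the expression is not a correct formula for G.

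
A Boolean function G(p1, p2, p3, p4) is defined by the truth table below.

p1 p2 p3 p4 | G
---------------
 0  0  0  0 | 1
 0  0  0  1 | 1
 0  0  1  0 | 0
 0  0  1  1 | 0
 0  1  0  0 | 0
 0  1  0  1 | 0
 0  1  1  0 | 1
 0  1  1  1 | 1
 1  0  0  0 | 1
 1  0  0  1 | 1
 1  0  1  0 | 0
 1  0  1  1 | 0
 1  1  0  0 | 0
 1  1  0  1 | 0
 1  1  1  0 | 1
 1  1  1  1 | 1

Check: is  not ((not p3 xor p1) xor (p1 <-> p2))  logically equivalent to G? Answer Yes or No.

Check the formula against G row by row:
  p1=0, p2=0, p3=0, p4=0: formula gives 1, G = 1 ✓
  p1=0, p2=0, p3=0, p4=1: formula gives 1, G = 1 ✓
  p1=0, p2=0, p3=1, p4=0: formula gives 0, G = 0 ✓
  p1=0, p2=0, p3=1, p4=1: formula gives 0, G = 0 ✓
  …and likewise for the remaining 12 rows.
All 16 rows match — the expression computes G exactly.

Yes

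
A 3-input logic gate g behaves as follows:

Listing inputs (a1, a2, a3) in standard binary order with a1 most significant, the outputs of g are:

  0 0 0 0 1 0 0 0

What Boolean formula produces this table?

g(a1, a2, a3) = (a1 ∧ ¬a2) ∧ ¬a3

Only row (1,0,0) gives 1. That row's minterm a1·¬a2·¬a3 is g directly.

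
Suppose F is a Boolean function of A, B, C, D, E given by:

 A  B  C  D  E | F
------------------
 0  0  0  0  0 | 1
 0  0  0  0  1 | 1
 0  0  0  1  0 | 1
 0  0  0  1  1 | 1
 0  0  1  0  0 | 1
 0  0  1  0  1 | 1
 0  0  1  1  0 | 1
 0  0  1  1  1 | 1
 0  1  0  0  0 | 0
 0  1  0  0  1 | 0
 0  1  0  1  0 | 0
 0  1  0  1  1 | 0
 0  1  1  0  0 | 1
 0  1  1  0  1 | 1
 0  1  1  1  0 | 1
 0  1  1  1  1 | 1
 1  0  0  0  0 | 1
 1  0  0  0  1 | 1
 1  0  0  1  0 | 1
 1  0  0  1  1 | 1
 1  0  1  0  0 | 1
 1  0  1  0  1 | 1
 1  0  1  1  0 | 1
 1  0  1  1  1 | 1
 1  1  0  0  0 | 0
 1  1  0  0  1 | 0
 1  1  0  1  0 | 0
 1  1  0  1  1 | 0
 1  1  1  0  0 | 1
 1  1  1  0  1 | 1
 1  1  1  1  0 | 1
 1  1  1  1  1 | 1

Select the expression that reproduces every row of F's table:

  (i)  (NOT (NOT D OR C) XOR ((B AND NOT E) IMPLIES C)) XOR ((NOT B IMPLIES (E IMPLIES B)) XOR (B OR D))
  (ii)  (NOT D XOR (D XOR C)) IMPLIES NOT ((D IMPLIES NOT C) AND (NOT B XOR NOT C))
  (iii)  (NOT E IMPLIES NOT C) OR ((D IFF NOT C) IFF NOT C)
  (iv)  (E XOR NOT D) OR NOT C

ii

(i) fails at (0,0,0,0,0): the formula yields 0, F is 1.
(iii) fails at (0,0,1,0,0): the formula yields 0, F is 1.
(iv) fails at (0,0,1,0,1): the formula yields 0, F is 1.
Only (ii) survives; checking it on all 32 rows confirms it matches F.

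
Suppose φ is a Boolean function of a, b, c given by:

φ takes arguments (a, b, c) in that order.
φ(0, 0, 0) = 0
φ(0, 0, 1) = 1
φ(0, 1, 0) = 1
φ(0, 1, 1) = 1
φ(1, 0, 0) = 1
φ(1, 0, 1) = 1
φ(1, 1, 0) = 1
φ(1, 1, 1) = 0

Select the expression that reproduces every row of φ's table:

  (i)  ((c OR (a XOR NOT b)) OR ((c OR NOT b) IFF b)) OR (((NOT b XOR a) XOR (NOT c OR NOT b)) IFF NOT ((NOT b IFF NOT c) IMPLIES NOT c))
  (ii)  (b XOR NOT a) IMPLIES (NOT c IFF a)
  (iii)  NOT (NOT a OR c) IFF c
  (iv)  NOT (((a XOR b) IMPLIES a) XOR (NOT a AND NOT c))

(i): at (0,0,0) it gives 1, but φ = 0 — eliminated.
(iii): at (0,0,0) it gives 1, but φ = 0 — eliminated.
(iv): at (0,0,0) it gives 1, but φ = 0 — eliminated.
(ii) is the remaining candidate, and it agrees with φ on all 8 inputs.

ii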